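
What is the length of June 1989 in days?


June 1989

30 days


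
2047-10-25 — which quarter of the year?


Month: October (month 10)
Q1: Jan-Mar, Q2: Apr-Jun, Q3: Jul-Sep, Q4: Oct-Dec

Q4


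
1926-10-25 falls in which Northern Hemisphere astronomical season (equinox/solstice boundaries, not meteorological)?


Date: October 25
Astronomical Autumn (approx.; exact equinox/solstice day varies by year): September 22 to December 20
October 25 falls within the Autumn window

Autumn


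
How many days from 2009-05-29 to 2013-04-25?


From 2009-05-29 to 2013-04-25
2009-05-29: days before May = 31 + 28 + 31 + 30 = 120 (2009 is not a leap year); day of year = 120 + 29 = 149
2013-04-25: days before April = 31 + 28 + 31 = 90 (2013 is not a leap year); day of year = 90 + 25 = 115
Rest of 2009: 365 - 149 = 216
Full years 2010 (365), 2011 (365), 2012 (366): 1096
Total = 216 + 1096 + 115 = 1427

1427 days


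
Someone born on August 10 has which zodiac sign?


Date: August 10
Conventional tropical zodiac dates: Leo from July 23 onward; Virgo starts August 23
August 10 falls within the Leo range

Leo


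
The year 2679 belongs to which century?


Century = (year - 1) // 100 + 1
= (2679 - 1) // 100 + 1
= 2678 // 100 + 1
= 26 + 1

27th century


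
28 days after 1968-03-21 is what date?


Start: 1968-03-21, add 28 days
March 1968 has 31 days: 31 - 21 = 10 days to March 31 -> 18 left
April 1968: 18 <= 30 -> lands on April 18

Result: 1968-04-18


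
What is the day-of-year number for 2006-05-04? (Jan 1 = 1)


Date: May 4, 2006
Days in months 1 through 4: 120
Plus 4 days in May

Day of year: 124


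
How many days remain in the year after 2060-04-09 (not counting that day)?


Day of year: 100 of 366
Remaining = 366 - 100

266 days


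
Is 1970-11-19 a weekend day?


Anchor: Jan 1, 1970. With p = 1970 - 1 = 1969: (p + p//4 - p//100 + p//400) mod 7 = (1969 + 492 - 19 + 4) mod 7 = 2446 mod 7 = 3 -> Thursday (Mon=0 ... Sun=6)
Day of year: 323; offset = 322
Weekday index = (3 + 322) mod 7 = 3 -> Thursday
Weekend days: Saturday, Sunday

No


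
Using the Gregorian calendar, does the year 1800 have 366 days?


Gregorian leap year rule: divisible by 4, but not by 100, unless also by 400.
1800 is divisible by 100 but not 400 -> not a leap year

No


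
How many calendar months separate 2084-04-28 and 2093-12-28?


From April 2084 to December 2093
9 years * 12 = 108 months, plus 8 months = 116

116 months


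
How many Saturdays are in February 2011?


February 2011 has 28 days
Anchor: Jan 1, 2011. With p = 2011 - 1 = 2010: (p + p//4 - p//100 + p//400) mod 7 = (2010 + 502 - 20 + 5) mod 7 = 2497 mod 7 = 5 -> Saturday (Mon=0 ... Sun=6)
Days before February (Jan): 31; February 1 index = (5 + 31) mod 7 = 1 -> Tuesday
First Saturday is February 5
Saturdays: 5, 12, 19, 26

4 Saturdays


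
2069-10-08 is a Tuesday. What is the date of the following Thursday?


Current: Tuesday
Target: Thursday
Days ahead: 2

Next Thursday: 2069-10-10


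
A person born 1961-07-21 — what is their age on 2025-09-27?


Birth: 1961-07-21
Reference: 2025-09-27
Year difference: 2025 - 1961 = 64

64 years old


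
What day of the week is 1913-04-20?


Date: April 20, 1913
Anchor: Jan 1, 1913. With p = 1913 - 1 = 1912: (p + p//4 - p//100 + p//400) mod 7 = (1912 + 478 - 19 + 4) mod 7 = 2375 mod 7 = 2 -> Wednesday (Mon=0 ... Sun=6)
Days before April (Jan-Mar): 90; offset = 90 + 20 - 1 = 109
Weekday index = (2 + 109) mod 7 = 6

Day of the week: Sunday


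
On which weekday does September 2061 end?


September 2061 has 30 days
Anchor: Jan 1, 2061. With p = 2061 - 1 = 2060: (p + p//4 - p//100 + p//400) mod 7 = (2060 + 515 - 20 + 5) mod 7 = 2560 mod 7 = 5 -> Saturday (Mon=0 ... Sun=6)
Days before September (Jan-Aug): 243; September 1 index = (5 + 243) mod 7 = 3 -> Thursday
Last day offset: 30 - 1 = 29 days
Weekday index = (3 + 29) mod 7 = 4

Friday, September 30


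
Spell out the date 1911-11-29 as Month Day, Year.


ISO 1911-11-29 parses as year=1911, month=11, day=29
Month 11 -> November

November 29, 1911


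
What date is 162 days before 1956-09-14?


Start: 1956-09-14, subtract 162 days
Back 14 days from September 14 reaches August 31, 1956 -> 148 left
August 1956 has 31 days -> back to July 31, 1956 -> 117 left
July 1956 has 31 days -> back to June 30, 1956 -> 86 left
June 1956 has 30 days -> back to May 31, 1956 -> 56 left
May 1956 has 31 days -> back to April 30, 1956 -> 25 left
April 1956: 30 - 25 = 5 -> lands on April 5

Result: 1956-04-05


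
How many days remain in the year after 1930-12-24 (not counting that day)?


Day of year: 358 of 365
Remaining = 365 - 358

7 days


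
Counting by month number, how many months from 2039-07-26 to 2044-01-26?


From July 2039 to January 2044
5 years * 12 = 60 months, minus 6 months = 54

54 months


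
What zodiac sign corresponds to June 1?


Date: June 1
Conventional tropical zodiac dates: Gemini from May 21 onward; Cancer starts June 21
June 1 falls within the Gemini range

Gemini


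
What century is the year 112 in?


Century = (year - 1) // 100 + 1
= (112 - 1) // 100 + 1
= 111 // 100 + 1
= 1 + 1

2nd century


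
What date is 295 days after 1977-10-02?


Start: 1977-10-02, add 295 days
October 1977 has 31 days: 31 - 2 = 29 days to October 31 -> 266 left
November 1977 has 30 days -> 236 left
December 1977 has 31 days -> 205 left
January 1978 has 31 days -> 174 left
February 1978 has 28 days -> 146 left
March 1978 has 31 days -> 115 left
April 1978 has 30 days -> 85 left
May 1978 has 31 days -> 54 left
June 1978 has 30 days -> 24 left
July 1978: 24 <= 31 -> lands on July 24

Result: 1978-07-24


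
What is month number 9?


Month 9 of 12

September


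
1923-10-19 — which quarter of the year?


Month: October (month 10)
Q1: Jan-Mar, Q2: Apr-Jun, Q3: Jul-Sep, Q4: Oct-Dec

Q4


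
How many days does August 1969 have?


August 1969

31 days


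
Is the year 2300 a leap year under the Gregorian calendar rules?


Gregorian leap year rule: divisible by 4, but not by 100, unless also by 400.
2300 is divisible by 100 but not 400 -> not a leap year

No


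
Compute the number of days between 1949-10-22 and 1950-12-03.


From 1949-10-22 to 1950-12-03
1949-10-22: days before October = 31 + 28 + 31 + 30 + 31 + 30 + 31 + 31 + 30 = 273 (1949 is not a leap year); day of year = 273 + 22 = 295
1950-12-03: days before December = 31 + 28 + 31 + 30 + 31 + 30 + 31 + 31 + 30 + 31 + 30 = 334 (1950 is not a leap year); day of year = 334 + 3 = 337
Rest of 1949: 365 - 295 = 70
Total = 70 + 337 = 407

407 days


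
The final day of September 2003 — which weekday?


September 2003 has 30 days
Anchor: Jan 1, 2003. With p = 2003 - 1 = 2002: (p + p//4 - p//100 + p//400) mod 7 = (2002 + 500 - 20 + 5) mod 7 = 2487 mod 7 = 2 -> Wednesday (Mon=0 ... Sun=6)
Days before September (Jan-Aug): 243; September 1 index = (2 + 243) mod 7 = 0 -> Monday
Last day offset: 30 - 1 = 29 days
Weekday index = (0 + 29) mod 7 = 1

Tuesday, September 30


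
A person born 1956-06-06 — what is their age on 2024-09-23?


Birth: 1956-06-06
Reference: 2024-09-23
Year difference: 2024 - 1956 = 68

68 years old


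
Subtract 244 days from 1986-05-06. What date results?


Start: 1986-05-06, subtract 244 days
Back 6 days from May 6 reaches April 30, 1986 -> 238 left
April 1986 has 30 days -> back to March 31, 1986 -> 208 left
March 1986 has 31 days -> back to February 28, 1986 -> 177 left
February 1986 has 28 days -> back to January 31, 1986 -> 149 left
January 1986 has 31 days -> back to December 31, 1985 -> 118 left
December 1985 has 31 days -> back to November 30, 1985 -> 87 left
November 1985 has 30 days -> back to October 31, 1985 -> 57 left
October 1985 has 31 days -> back to September 30, 1985 -> 26 left
September 1985: 30 - 26 = 4 -> lands on September 4

Result: 1985-09-04


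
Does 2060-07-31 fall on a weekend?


Anchor: Jan 1, 2060. With p = 2060 - 1 = 2059: (p + p//4 - p//100 + p//400) mod 7 = (2059 + 514 - 20 + 5) mod 7 = 2558 mod 7 = 3 -> Thursday (Mon=0 ... Sun=6)
Day of year: 213; offset = 212
Weekday index = (3 + 212) mod 7 = 5 -> Saturday
Weekend days: Saturday, Sunday

Yes


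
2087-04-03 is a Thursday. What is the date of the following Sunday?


Current: Thursday
Target: Sunday
Days ahead: 3

Next Sunday: 2087-04-06


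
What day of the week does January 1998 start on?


Target: January 1, 1998
Anchor: Jan 1, 1998. With p = 1998 - 1 = 1997: (p + p//4 - p//100 + p//400) mod 7 = (1997 + 499 - 19 + 4) mod 7 = 2481 mod 7 = 3 -> Thursday (Mon=0 ... Sun=6)
Offset from anchor: 0 days
Weekday index = (3 + 0) mod 7 = 3

Thursday


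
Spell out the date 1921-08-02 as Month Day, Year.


ISO 1921-08-02 parses as year=1921, month=08, day=02
Month 8 -> August

August 2, 1921


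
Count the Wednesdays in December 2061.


December 2061 has 31 days
Anchor: Jan 1, 2061. With p = 2061 - 1 = 2060: (p + p//4 - p//100 + p//400) mod 7 = (2060 + 515 - 20 + 5) mod 7 = 2560 mod 7 = 5 -> Saturday (Mon=0 ... Sun=6)
Days before December (Jan-Nov): 334; December 1 index = (5 + 334) mod 7 = 3 -> Thursday
First Wednesday is December 7
Wednesdays: 7, 14, 21, 28

4 Wednesdays


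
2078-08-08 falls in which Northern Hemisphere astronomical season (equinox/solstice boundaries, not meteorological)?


Date: August 8
Astronomical Summer (approx.; exact equinox/solstice day varies by year): June 21 to September 21
August 8 falls within the Summer window

Summer


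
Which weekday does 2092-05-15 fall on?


Date: May 15, 2092
Anchor: Jan 1, 2092. With p = 2092 - 1 = 2091: (p + p//4 - p//100 + p//400) mod 7 = (2091 + 522 - 20 + 5) mod 7 = 2598 mod 7 = 1 -> Tuesday (Mon=0 ... Sun=6)
Days before May (Jan-Apr): 121; offset = 121 + 15 - 1 = 135
Weekday index = (1 + 135) mod 7 = 3

Day of the week: Thursday


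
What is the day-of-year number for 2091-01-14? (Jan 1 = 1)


Date: January 14, 2091
No months before January
Plus 14 days in January

Day of year: 14


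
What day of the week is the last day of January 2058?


January 2058 has 31 days
Anchor: Jan 1, 2058. With p = 2058 - 1 = 2057: (p + p//4 - p//100 + p//400) mod 7 = (2057 + 514 - 20 + 5) mod 7 = 2556 mod 7 = 1 -> Tuesday (Mon=0 ... Sun=6)
January 1 is the anchor itself -> Tuesday
Last day offset: 31 - 1 = 30 days
Weekday index = (1 + 30) mod 7 = 3

Thursday, January 31


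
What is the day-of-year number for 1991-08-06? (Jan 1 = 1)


Date: August 6, 1991
Days in months 1 through 7: 212
Plus 6 days in August

Day of year: 218


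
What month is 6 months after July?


July is month 7
7 + 6 = 13; wrap: 13 - 12 = 1

January


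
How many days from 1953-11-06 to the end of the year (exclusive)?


Day of year: 310 of 365
Remaining = 365 - 310

55 days


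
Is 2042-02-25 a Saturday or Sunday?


Anchor: Jan 1, 2042. With p = 2042 - 1 = 2041: (p + p//4 - p//100 + p//400) mod 7 = (2041 + 510 - 20 + 5) mod 7 = 2536 mod 7 = 2 -> Wednesday (Mon=0 ... Sun=6)
Day of year: 56; offset = 55
Weekday index = (2 + 55) mod 7 = 1 -> Tuesday
Weekend days: Saturday, Sunday

No


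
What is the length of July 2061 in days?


July 2061

31 days


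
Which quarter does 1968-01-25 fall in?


Month: January (month 1)
Q1: Jan-Mar, Q2: Apr-Jun, Q3: Jul-Sep, Q4: Oct-Dec

Q1


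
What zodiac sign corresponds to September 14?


Date: September 14
Conventional tropical zodiac dates: Virgo from August 23 onward; Libra starts September 23
September 14 falls within the Virgo range

Virgo


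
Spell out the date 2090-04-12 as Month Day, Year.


ISO 2090-04-12 parses as year=2090, month=04, day=12
Month 4 -> April

April 12, 2090


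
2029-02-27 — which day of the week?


Date: February 27, 2029
Anchor: Jan 1, 2029. With p = 2029 - 1 = 2028: (p + p//4 - p//100 + p//400) mod 7 = (2028 + 507 - 20 + 5) mod 7 = 2520 mod 7 = 0 -> Monday (Mon=0 ... Sun=6)
Days before February (Jan): 31; offset = 31 + 27 - 1 = 57
Weekday index = (0 + 57) mod 7 = 1

Day of the week: Tuesday


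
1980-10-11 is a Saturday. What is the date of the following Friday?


Current: Saturday
Target: Friday
Days ahead: 6

Next Friday: 1980-10-17


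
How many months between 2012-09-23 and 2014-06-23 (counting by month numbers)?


From September 2012 to June 2014
2 years * 12 = 24 months, minus 3 months = 21

21 months


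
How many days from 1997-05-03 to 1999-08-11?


From 1997-05-03 to 1999-08-11
1997-05-03: days before May = 31 + 28 + 31 + 30 = 120 (1997 is not a leap year); day of year = 120 + 3 = 123
1999-08-11: days before August = 31 + 28 + 31 + 30 + 31 + 30 + 31 = 212 (1999 is not a leap year); day of year = 212 + 11 = 223
Rest of 1997: 365 - 123 = 242
Full years 1998 (365): 365
Total = 242 + 365 + 223 = 830

830 days


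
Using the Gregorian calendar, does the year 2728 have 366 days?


Gregorian leap year rule: divisible by 4, but not by 100, unless also by 400.
2728 is divisible by 4 but not 100 -> leap year

Yes


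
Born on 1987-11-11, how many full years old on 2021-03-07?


Birth: 1987-11-11
Reference: 2021-03-07
Year difference: 2021 - 1987 = 34
Birthday not yet reached in 2021, subtract 1

33 years old


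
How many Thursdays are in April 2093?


April 2093 has 30 days
Anchor: Jan 1, 2093. With p = 2093 - 1 = 2092: (p + p//4 - p//100 + p//400) mod 7 = (2092 + 523 - 20 + 5) mod 7 = 2600 mod 7 = 3 -> Thursday (Mon=0 ... Sun=6)
Days before April (Jan-Mar): 90; April 1 index = (3 + 90) mod 7 = 2 -> Wednesday
First Thursday is April 2
Thursdays: 2, 9, 16, 23, 30

5 Thursdays


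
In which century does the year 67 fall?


Century = (year - 1) // 100 + 1
= (67 - 1) // 100 + 1
= 66 // 100 + 1
= 0 + 1

1st century


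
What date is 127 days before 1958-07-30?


Start: 1958-07-30, subtract 127 days
Back 30 days from July 30 reaches June 30, 1958 -> 97 left
June 1958 has 30 days -> back to May 31, 1958 -> 67 left
May 1958 has 31 days -> back to April 30, 1958 -> 36 left
April 1958 has 30 days -> back to March 31, 1958 -> 6 left
March 1958: 31 - 6 = 25 -> lands on March 25

Result: 1958-03-25


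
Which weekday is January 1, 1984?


Target: January 1, 1984
Anchor: Jan 1, 1984. With p = 1984 - 1 = 1983: (p + p//4 - p//100 + p//400) mod 7 = (1983 + 495 - 19 + 4) mod 7 = 2463 mod 7 = 6 -> Sunday (Mon=0 ... Sun=6)
Offset from anchor: 0 days
Weekday index = (6 + 0) mod 7 = 6

Sunday


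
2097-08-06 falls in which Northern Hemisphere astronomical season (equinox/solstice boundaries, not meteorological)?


Date: August 6
Astronomical Summer (approx.; exact equinox/solstice day varies by year): June 21 to September 21
August 6 falls within the Summer window

Summer


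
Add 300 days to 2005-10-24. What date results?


Start: 2005-10-24, add 300 days
October 2005 has 31 days: 31 - 24 = 7 days to October 31 -> 293 left
November 2005 has 30 days -> 263 left
December 2005 has 31 days -> 232 left
January 2006 has 31 days -> 201 left
February 2006 has 28 days -> 173 left
March 2006 has 31 days -> 142 left
April 2006 has 30 days -> 112 left
May 2006 has 31 days -> 81 left
June 2006 has 30 days -> 51 left
July 2006 has 31 days -> 20 left
August 2006: 20 <= 31 -> lands on August 20

Result: 2006-08-20


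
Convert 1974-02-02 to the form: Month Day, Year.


ISO 1974-02-02 parses as year=1974, month=02, day=02
Month 2 -> February

February 2, 1974


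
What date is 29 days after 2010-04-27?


Start: 2010-04-27, add 29 days
April 2010 has 30 days: 30 - 27 = 3 days to April 30 -> 26 left
May 2010: 26 <= 31 -> lands on May 26

Result: 2010-05-26


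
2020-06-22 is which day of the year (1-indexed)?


Date: June 22, 2020
Days in months 1 through 5: 152
Plus 22 days in June

Day of year: 174


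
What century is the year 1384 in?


Century = (year - 1) // 100 + 1
= (1384 - 1) // 100 + 1
= 1383 // 100 + 1
= 13 + 1

14th century


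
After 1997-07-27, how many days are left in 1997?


Day of year: 208 of 365
Remaining = 365 - 208

157 days


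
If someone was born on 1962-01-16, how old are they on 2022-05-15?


Birth: 1962-01-16
Reference: 2022-05-15
Year difference: 2022 - 1962 = 60

60 years old


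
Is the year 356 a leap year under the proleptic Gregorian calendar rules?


Gregorian leap year rule: divisible by 4, but not by 100, unless also by 400.
356 is divisible by 4 but not 100 -> leap year

Yes


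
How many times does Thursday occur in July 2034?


July 2034 has 31 days
Anchor: Jan 1, 2034. With p = 2034 - 1 = 2033: (p + p//4 - p//100 + p//400) mod 7 = (2033 + 508 - 20 + 5) mod 7 = 2526 mod 7 = 6 -> Sunday (Mon=0 ... Sun=6)
Days before July (Jan-Jun): 181; July 1 index = (6 + 181) mod 7 = 5 -> Saturday
First Thursday is July 6
Thursdays: 6, 13, 20, 27

4 Thursdays


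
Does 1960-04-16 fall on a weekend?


Anchor: Jan 1, 1960. With p = 1960 - 1 = 1959: (p + p//4 - p//100 + p//400) mod 7 = (1959 + 489 - 19 + 4) mod 7 = 2433 mod 7 = 4 -> Friday (Mon=0 ... Sun=6)
Day of year: 107; offset = 106
Weekday index = (4 + 106) mod 7 = 5 -> Saturday
Weekend days: Saturday, Sunday

Yes


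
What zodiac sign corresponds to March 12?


Date: March 12
Conventional tropical zodiac dates: Pisces from February 19 onward; Aries starts March 21
March 12 falls within the Pisces range

Pisces


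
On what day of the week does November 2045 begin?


Target: November 1, 2045
Anchor: Jan 1, 2045. With p = 2045 - 1 = 2044: (p + p//4 - p//100 + p//400) mod 7 = (2044 + 511 - 20 + 5) mod 7 = 2540 mod 7 = 6 -> Sunday (Mon=0 ... Sun=6)
Days before November (Jan-Oct): 304 days
Weekday index = (6 + 304) mod 7 = 2

Wednesday


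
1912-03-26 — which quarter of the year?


Month: March (month 3)
Q1: Jan-Mar, Q2: Apr-Jun, Q3: Jul-Sep, Q4: Oct-Dec

Q1


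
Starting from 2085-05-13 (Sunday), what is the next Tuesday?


Current: Sunday
Target: Tuesday
Days ahead: 2

Next Tuesday: 2085-05-15


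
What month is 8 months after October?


October is month 10
10 + 8 = 18; wrap: 18 - 12 = 6

June


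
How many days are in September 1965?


September 1965

30 days


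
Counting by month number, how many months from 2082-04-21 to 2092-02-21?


From April 2082 to February 2092
10 years * 12 = 120 months, minus 2 months = 118

118 months


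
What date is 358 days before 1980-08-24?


Start: 1980-08-24, subtract 358 days
Back 24 days from August 24 reaches July 31, 1980 -> 334 left
July 1980 has 31 days -> back to June 30, 1980 -> 303 left
June 1980 has 30 days -> back to May 31, 1980 -> 273 left
May 1980 has 31 days -> back to April 30, 1980 -> 242 left
April 1980 has 30 days -> back to March 31, 1980 -> 212 left
March 1980 has 31 days -> back to February 29, 1980 -> 181 left
February 1980 has 29 days -> back to January 31, 1980 -> 152 left
January 1980 has 31 days -> back to December 31, 1979 -> 121 left
December 1979 has 31 days -> back to November 30, 1979 -> 90 left
November 1979 has 30 days -> back to October 31, 1979 -> 60 left
October 1979 has 31 days -> back to September 30, 1979 -> 29 left
September 1979: 30 - 29 = 1 -> lands on September 1

Result: 1979-09-01


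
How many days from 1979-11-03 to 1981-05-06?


From 1979-11-03 to 1981-05-06
1979-11-03: days before November = 31 + 28 + 31 + 30 + 31 + 30 + 31 + 31 + 30 + 31 = 304 (1979 is not a leap year); day of year = 304 + 3 = 307
1981-05-06: days before May = 31 + 28 + 31 + 30 = 120 (1981 is not a leap year); day of year = 120 + 6 = 126
Rest of 1979: 365 - 307 = 58
Full years 1980 (366): 366
Total = 58 + 366 + 126 = 550

550 days


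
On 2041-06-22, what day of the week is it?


Date: June 22, 2041
Anchor: Jan 1, 2041. With p = 2041 - 1 = 2040: (p + p//4 - p//100 + p//400) mod 7 = (2040 + 510 - 20 + 5) mod 7 = 2535 mod 7 = 1 -> Tuesday (Mon=0 ... Sun=6)
Days before June (Jan-May): 151; offset = 151 + 22 - 1 = 172
Weekday index = (1 + 172) mod 7 = 5

Day of the week: Saturday


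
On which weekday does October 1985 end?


October 1985 has 31 days
Anchor: Jan 1, 1985. With p = 1985 - 1 = 1984: (p + p//4 - p//100 + p//400) mod 7 = (1984 + 496 - 19 + 4) mod 7 = 2465 mod 7 = 1 -> Tuesday (Mon=0 ... Sun=6)
Days before October (Jan-Sep): 273; October 1 index = (1 + 273) mod 7 = 1 -> Tuesday
Last day offset: 31 - 1 = 30 days
Weekday index = (1 + 30) mod 7 = 3

Thursday, October 31


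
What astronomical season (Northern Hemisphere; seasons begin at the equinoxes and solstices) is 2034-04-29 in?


Date: April 29
Astronomical Spring (approx.; exact equinox/solstice day varies by year): March 20 to June 20
April 29 falls within the Spring window

Spring


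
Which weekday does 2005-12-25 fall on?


Date: December 25, 2005
Anchor: Jan 1, 2005. With p = 2005 - 1 = 2004: (p + p//4 - p//100 + p//400) mod 7 = (2004 + 501 - 20 + 5) mod 7 = 2490 mod 7 = 5 -> Saturday (Mon=0 ... Sun=6)
Days before December (Jan-Nov): 334; offset = 334 + 25 - 1 = 358
Weekday index = (5 + 358) mod 7 = 6

Day of the week: Sunday


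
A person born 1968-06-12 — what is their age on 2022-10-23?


Birth: 1968-06-12
Reference: 2022-10-23
Year difference: 2022 - 1968 = 54

54 years old


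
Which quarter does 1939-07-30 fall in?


Month: July (month 7)
Q1: Jan-Mar, Q2: Apr-Jun, Q3: Jul-Sep, Q4: Oct-Dec

Q3


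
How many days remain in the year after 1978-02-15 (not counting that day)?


Day of year: 46 of 365
Remaining = 365 - 46

319 days


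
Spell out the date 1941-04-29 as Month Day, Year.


ISO 1941-04-29 parses as year=1941, month=04, day=29
Month 4 -> April

April 29, 1941


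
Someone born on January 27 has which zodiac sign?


Date: January 27
Conventional tropical zodiac dates: Aquarius from January 20 onward; Pisces starts February 19
January 27 falls within the Aquarius range

Aquarius


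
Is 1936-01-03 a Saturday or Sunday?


Anchor: Jan 1, 1936. With p = 1936 - 1 = 1935: (p + p//4 - p//100 + p//400) mod 7 = (1935 + 483 - 19 + 4) mod 7 = 2403 mod 7 = 2 -> Wednesday (Mon=0 ... Sun=6)
Day of year: 3; offset = 2
Weekday index = (2 + 2) mod 7 = 4 -> Friday
Weekend days: Saturday, Sunday

No


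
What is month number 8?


Month 8 of 12

August


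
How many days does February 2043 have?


February 2043 (leap year: no)

28 days


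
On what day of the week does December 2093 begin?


Target: December 1, 2093
Anchor: Jan 1, 2093. With p = 2093 - 1 = 2092: (p + p//4 - p//100 + p//400) mod 7 = (2092 + 523 - 20 + 5) mod 7 = 2600 mod 7 = 3 -> Thursday (Mon=0 ... Sun=6)
Days before December (Jan-Nov): 334 days
Weekday index = (3 + 334) mod 7 = 1

Tuesday


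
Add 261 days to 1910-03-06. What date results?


Start: 1910-03-06, add 261 days
March 1910 has 31 days: 31 - 6 = 25 days to March 31 -> 236 left
April 1910 has 30 days -> 206 left
May 1910 has 31 days -> 175 left
June 1910 has 30 days -> 145 left
July 1910 has 31 days -> 114 left
August 1910 has 31 days -> 83 left
September 1910 has 30 days -> 53 left
October 1910 has 31 days -> 22 left
November 1910: 22 <= 30 -> lands on November 22

Result: 1910-11-22


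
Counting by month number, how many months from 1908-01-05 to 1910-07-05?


From January 1908 to July 1910
2 years * 12 = 24 months, plus 6 months = 30

30 months


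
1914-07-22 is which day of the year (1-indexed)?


Date: July 22, 1914
Days in months 1 through 6: 181
Plus 22 days in July

Day of year: 203


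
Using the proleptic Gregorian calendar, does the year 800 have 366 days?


Gregorian leap year rule: divisible by 4, but not by 100, unless also by 400.
800 is divisible by 400 -> leap year

Yes


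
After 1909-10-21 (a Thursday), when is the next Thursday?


Current: Thursday
Target: Thursday
Days ahead: 7

Next Thursday: 1909-10-28


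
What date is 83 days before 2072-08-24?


Start: 2072-08-24, subtract 83 days
Back 24 days from August 24 reaches July 31, 2072 -> 59 left
July 2072 has 31 days -> back to June 30, 2072 -> 28 left
June 2072: 30 - 28 = 2 -> lands on June 2

Result: 2072-06-02


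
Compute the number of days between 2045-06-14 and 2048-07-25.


From 2045-06-14 to 2048-07-25
2045-06-14: days before June = 31 + 28 + 31 + 30 + 31 = 151 (2045 is not a leap year); day of year = 151 + 14 = 165
2048-07-25: days before July = 31 + 29 + 31 + 30 + 31 + 30 = 182 (2048 is a leap year); day of year = 182 + 25 = 207
Rest of 2045: 365 - 165 = 200
Full years 2046 (365), 2047 (365): 730
Total = 200 + 730 + 207 = 1137

1137 days


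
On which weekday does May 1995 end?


May 1995 has 31 days
Anchor: Jan 1, 1995. With p = 1995 - 1 = 1994: (p + p//4 - p//100 + p//400) mod 7 = (1994 + 498 - 19 + 4) mod 7 = 2477 mod 7 = 6 -> Sunday (Mon=0 ... Sun=6)
Days before May (Jan-Apr): 120; May 1 index = (6 + 120) mod 7 = 0 -> Monday
Last day offset: 31 - 1 = 30 days
Weekday index = (0 + 30) mod 7 = 2

Wednesday, May 31


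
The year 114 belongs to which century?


Century = (year - 1) // 100 + 1
= (114 - 1) // 100 + 1
= 113 // 100 + 1
= 1 + 1

2nd century


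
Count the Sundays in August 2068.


August 2068 has 31 days
Anchor: Jan 1, 2068. With p = 2068 - 1 = 2067: (p + p//4 - p//100 + p//400) mod 7 = (2067 + 516 - 20 + 5) mod 7 = 2568 mod 7 = 6 -> Sunday (Mon=0 ... Sun=6)
Days before August (Jan-Jul): 213; August 1 index = (6 + 213) mod 7 = 2 -> Wednesday
First Sunday is August 5
Sundays: 5, 12, 19, 26

4 Sundays


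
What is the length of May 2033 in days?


May 2033

31 days


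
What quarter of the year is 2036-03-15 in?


Month: March (month 3)
Q1: Jan-Mar, Q2: Apr-Jun, Q3: Jul-Sep, Q4: Oct-Dec

Q1


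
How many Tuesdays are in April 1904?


April 1904 has 30 days
Anchor: Jan 1, 1904. With p = 1904 - 1 = 1903: (p + p//4 - p//100 + p//400) mod 7 = (1903 + 475 - 19 + 4) mod 7 = 2363 mod 7 = 4 -> Friday (Mon=0 ... Sun=6)
Days before April (Jan-Mar): 91; April 1 index = (4 + 91) mod 7 = 4 -> Friday
First Tuesday is April 5
Tuesdays: 5, 12, 19, 26

4 Tuesdays


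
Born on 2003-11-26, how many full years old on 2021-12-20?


Birth: 2003-11-26
Reference: 2021-12-20
Year difference: 2021 - 2003 = 18

18 years old


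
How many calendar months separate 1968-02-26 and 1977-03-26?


From February 1968 to March 1977
9 years * 12 = 108 months, plus 1 month = 109

109 months


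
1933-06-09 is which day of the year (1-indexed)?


Date: June 9, 1933
Days in months 1 through 5: 151
Plus 9 days in June

Day of year: 160


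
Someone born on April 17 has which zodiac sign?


Date: April 17
Conventional tropical zodiac dates: Aries from March 21 onward; Taurus starts April 20
April 17 falls within the Aries range

Aries


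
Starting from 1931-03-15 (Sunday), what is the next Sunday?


Current: Sunday
Target: Sunday
Days ahead: 7

Next Sunday: 1931-03-22


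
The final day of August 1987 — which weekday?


August 1987 has 31 days
Anchor: Jan 1, 1987. With p = 1987 - 1 = 1986: (p + p//4 - p//100 + p//400) mod 7 = (1986 + 496 - 19 + 4) mod 7 = 2467 mod 7 = 3 -> Thursday (Mon=0 ... Sun=6)
Days before August (Jan-Jul): 212; August 1 index = (3 + 212) mod 7 = 5 -> Saturday
Last day offset: 31 - 1 = 30 days
Weekday index = (5 + 30) mod 7 = 0

Monday, August 31


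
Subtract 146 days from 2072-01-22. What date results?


Start: 2072-01-22, subtract 146 days
Back 22 days from January 22 reaches December 31, 2071 -> 124 left
December 2071 has 31 days -> back to November 30, 2071 -> 93 left
November 2071 has 30 days -> back to October 31, 2071 -> 63 left
October 2071 has 31 days -> back to September 30, 2071 -> 32 left
September 2071 has 30 days -> back to August 31, 2071 -> 2 left
August 2071: 31 - 2 = 29 -> lands on August 29

Result: 2071-08-29


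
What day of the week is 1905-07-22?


Date: July 22, 1905
Anchor: Jan 1, 1905. With p = 1905 - 1 = 1904: (p + p//4 - p//100 + p//400) mod 7 = (1904 + 476 - 19 + 4) mod 7 = 2365 mod 7 = 6 -> Sunday (Mon=0 ... Sun=6)
Days before July (Jan-Jun): 181; offset = 181 + 22 - 1 = 202
Weekday index = (6 + 202) mod 7 = 5

Day of the week: Saturday


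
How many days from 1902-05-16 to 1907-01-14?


From 1902-05-16 to 1907-01-14
1902-05-16: days before May = 31 + 28 + 31 + 30 = 120 (1902 is not a leap year); day of year = 120 + 16 = 136
1907-01-14: day of year = 14
Rest of 1902: 365 - 136 = 229
Full years 1903 (365), 1904 (366), 1905 (365), 1906 (365): 1461
Total = 229 + 1461 + 14 = 1704

1704 days


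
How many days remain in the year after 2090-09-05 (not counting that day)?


Day of year: 248 of 365
Remaining = 365 - 248

117 days


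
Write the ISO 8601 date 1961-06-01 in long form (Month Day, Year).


ISO 1961-06-01 parses as year=1961, month=06, day=01
Month 6 -> June

June 1, 1961


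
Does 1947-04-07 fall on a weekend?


Anchor: Jan 1, 1947. With p = 1947 - 1 = 1946: (p + p//4 - p//100 + p//400) mod 7 = (1946 + 486 - 19 + 4) mod 7 = 2417 mod 7 = 2 -> Wednesday (Mon=0 ... Sun=6)
Day of year: 97; offset = 96
Weekday index = (2 + 96) mod 7 = 0 -> Monday
Weekend days: Saturday, Sunday

No


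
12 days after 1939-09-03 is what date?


Start: 1939-09-03, add 12 days
September 1939 has 30 days; 3 + 12 = 15 stays within September

Result: 1939-09-15


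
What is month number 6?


Month 6 of 12

June


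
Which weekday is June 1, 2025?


Target: June 1, 2025
Anchor: Jan 1, 2025. With p = 2025 - 1 = 2024: (p + p//4 - p//100 + p//400) mod 7 = (2024 + 506 - 20 + 5) mod 7 = 2515 mod 7 = 2 -> Wednesday (Mon=0 ... Sun=6)
Days before June (Jan-May): 151 days
Weekday index = (2 + 151) mod 7 = 6

Sunday


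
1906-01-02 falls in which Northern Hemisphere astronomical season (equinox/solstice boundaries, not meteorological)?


Date: January 2
Astronomical Winter (approx.; exact equinox/solstice day varies by year): December 21 to March 19
January 2 falls within the Winter window

Winter


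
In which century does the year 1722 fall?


Century = (year - 1) // 100 + 1
= (1722 - 1) // 100 + 1
= 1721 // 100 + 1
= 17 + 1

18th century


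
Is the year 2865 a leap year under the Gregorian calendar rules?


Gregorian leap year rule: divisible by 4, but not by 100, unless also by 400.
2865 is not divisible by 4 -> not a leap year

No


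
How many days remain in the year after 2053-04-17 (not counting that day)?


Day of year: 107 of 365
Remaining = 365 - 107

258 days


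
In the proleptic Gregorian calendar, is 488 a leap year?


Gregorian leap year rule: divisible by 4, but not by 100, unless also by 400.
488 is divisible by 4 but not 100 -> leap year

Yes


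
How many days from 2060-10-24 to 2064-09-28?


From 2060-10-24 to 2064-09-28
2060-10-24: days before October = 31 + 29 + 31 + 30 + 31 + 30 + 31 + 31 + 30 = 274 (2060 is a leap year); day of year = 274 + 24 = 298
2064-09-28: days before September = 31 + 29 + 31 + 30 + 31 + 30 + 31 + 31 = 244 (2064 is a leap year); day of year = 244 + 28 = 272
Rest of 2060: 366 - 298 = 68
Full years 2061 (365), 2062 (365), 2063 (365): 1095
Total = 68 + 1095 + 272 = 1435

1435 days


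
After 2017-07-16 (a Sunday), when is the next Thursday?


Current: Sunday
Target: Thursday
Days ahead: 4

Next Thursday: 2017-07-20


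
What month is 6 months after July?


July is month 7
7 + 6 = 13; wrap: 13 - 12 = 1

January


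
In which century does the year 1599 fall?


Century = (year - 1) // 100 + 1
= (1599 - 1) // 100 + 1
= 1598 // 100 + 1
= 15 + 1

16th century


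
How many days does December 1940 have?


December 1940

31 days


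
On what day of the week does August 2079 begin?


Target: August 1, 2079
Anchor: Jan 1, 2079. With p = 2079 - 1 = 2078: (p + p//4 - p//100 + p//400) mod 7 = (2078 + 519 - 20 + 5) mod 7 = 2582 mod 7 = 6 -> Sunday (Mon=0 ... Sun=6)
Days before August (Jan-Jul): 212 days
Weekday index = (6 + 212) mod 7 = 1

Tuesday


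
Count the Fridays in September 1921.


September 1921 has 30 days
Anchor: Jan 1, 1921. With p = 1921 - 1 = 1920: (p + p//4 - p//100 + p//400) mod 7 = (1920 + 480 - 19 + 4) mod 7 = 2385 mod 7 = 5 -> Saturday (Mon=0 ... Sun=6)
Days before September (Jan-Aug): 243; September 1 index = (5 + 243) mod 7 = 3 -> Thursday
First Friday is September 2
Fridays: 2, 9, 16, 23, 30

5 Fridays


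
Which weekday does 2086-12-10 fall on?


Date: December 10, 2086
Anchor: Jan 1, 2086. With p = 2086 - 1 = 2085: (p + p//4 - p//100 + p//400) mod 7 = (2085 + 521 - 20 + 5) mod 7 = 2591 mod 7 = 1 -> Tuesday (Mon=0 ... Sun=6)
Days before December (Jan-Nov): 334; offset = 334 + 10 - 1 = 343
Weekday index = (1 + 343) mod 7 = 1

Day of the week: Tuesday


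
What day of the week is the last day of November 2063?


November 2063 has 30 days
Anchor: Jan 1, 2063. With p = 2063 - 1 = 2062: (p + p//4 - p//100 + p//400) mod 7 = (2062 + 515 - 20 + 5) mod 7 = 2562 mod 7 = 0 -> Monday (Mon=0 ... Sun=6)
Days before November (Jan-Oct): 304; November 1 index = (0 + 304) mod 7 = 3 -> Thursday
Last day offset: 30 - 1 = 29 days
Weekday index = (3 + 29) mod 7 = 4

Friday, November 30


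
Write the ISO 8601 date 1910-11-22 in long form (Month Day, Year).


ISO 1910-11-22 parses as year=1910, month=11, day=22
Month 11 -> November

November 22, 1910


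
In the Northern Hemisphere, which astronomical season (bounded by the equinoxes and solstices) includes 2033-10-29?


Date: October 29
Astronomical Autumn (approx.; exact equinox/solstice day varies by year): September 22 to December 20
October 29 falls within the Autumn window

Autumn


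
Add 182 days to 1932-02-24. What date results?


Start: 1932-02-24, add 182 days
February 1932 has 29 days: 29 - 24 = 5 days to February 29 -> 177 left
March 1932 has 31 days -> 146 left
April 1932 has 30 days -> 116 left
May 1932 has 31 days -> 85 left
June 1932 has 30 days -> 55 left
July 1932 has 31 days -> 24 left
August 1932: 24 <= 31 -> lands on August 24

Result: 1932-08-24


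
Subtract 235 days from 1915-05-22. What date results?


Start: 1915-05-22, subtract 235 days
Back 22 days from May 22 reaches April 30, 1915 -> 213 left
April 1915 has 30 days -> back to March 31, 1915 -> 183 left
March 1915 has 31 days -> back to February 28, 1915 -> 152 left
February 1915 has 28 days -> back to January 31, 1915 -> 124 left
January 1915 has 31 days -> back to December 31, 1914 -> 93 left
December 1914 has 31 days -> back to November 30, 1914 -> 62 left
November 1914 has 30 days -> back to October 31, 1914 -> 32 left
October 1914 has 31 days -> back to September 30, 1914 -> 1 left
September 1914: 30 - 1 = 29 -> lands on September 29

Result: 1914-09-29


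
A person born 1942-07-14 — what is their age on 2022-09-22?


Birth: 1942-07-14
Reference: 2022-09-22
Year difference: 2022 - 1942 = 80

80 years old


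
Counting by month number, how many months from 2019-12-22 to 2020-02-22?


From December 2019 to February 2020
1 year * 12 = 12 months, minus 10 months = 2

2 months


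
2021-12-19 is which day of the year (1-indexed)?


Date: December 19, 2021
Days in months 1 through 11: 334
Plus 19 days in December

Day of year: 353


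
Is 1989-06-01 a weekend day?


Anchor: Jan 1, 1989. With p = 1989 - 1 = 1988: (p + p//4 - p//100 + p//400) mod 7 = (1988 + 497 - 19 + 4) mod 7 = 2470 mod 7 = 6 -> Sunday (Mon=0 ... Sun=6)
Day of year: 152; offset = 151
Weekday index = (6 + 151) mod 7 = 3 -> Thursday
Weekend days: Saturday, Sunday

No


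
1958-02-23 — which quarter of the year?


Month: February (month 2)
Q1: Jan-Mar, Q2: Apr-Jun, Q3: Jul-Sep, Q4: Oct-Dec

Q1


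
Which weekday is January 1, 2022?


Target: January 1, 2022
Anchor: Jan 1, 2022. With p = 2022 - 1 = 2021: (p + p//4 - p//100 + p//400) mod 7 = (2021 + 505 - 20 + 5) mod 7 = 2511 mod 7 = 5 -> Saturday (Mon=0 ... Sun=6)
Offset from anchor: 0 days
Weekday index = (5 + 0) mod 7 = 5

Saturday


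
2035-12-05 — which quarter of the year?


Month: December (month 12)
Q1: Jan-Mar, Q2: Apr-Jun, Q3: Jul-Sep, Q4: Oct-Dec

Q4


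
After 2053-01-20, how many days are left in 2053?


Day of year: 20 of 365
Remaining = 365 - 20

345 days


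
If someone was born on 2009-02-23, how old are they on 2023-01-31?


Birth: 2009-02-23
Reference: 2023-01-31
Year difference: 2023 - 2009 = 14
Birthday not yet reached in 2023, subtract 1

13 years old


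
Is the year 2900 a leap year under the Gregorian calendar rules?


Gregorian leap year rule: divisible by 4, but not by 100, unless also by 400.
2900 is divisible by 100 but not 400 -> not a leap year

No


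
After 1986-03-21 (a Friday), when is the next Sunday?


Current: Friday
Target: Sunday
Days ahead: 2

Next Sunday: 1986-03-23


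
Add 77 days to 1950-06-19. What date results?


Start: 1950-06-19, add 77 days
June 1950 has 30 days: 30 - 19 = 11 days to June 30 -> 66 left
July 1950 has 31 days -> 35 left
August 1950 has 31 days -> 4 left
September 1950: 4 <= 30 -> lands on September 4

Result: 1950-09-04


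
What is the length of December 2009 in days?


December 2009

31 days


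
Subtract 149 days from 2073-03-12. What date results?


Start: 2073-03-12, subtract 149 days
Back 12 days from March 12 reaches February 28, 2073 -> 137 left
February 2073 has 28 days -> back to January 31, 2073 -> 109 left
January 2073 has 31 days -> back to December 31, 2072 -> 78 left
December 2072 has 31 days -> back to November 30, 2072 -> 47 left
November 2072 has 30 days -> back to October 31, 2072 -> 17 left
October 2072: 31 - 17 = 14 -> lands on October 14

Result: 2072-10-14


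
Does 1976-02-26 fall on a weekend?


Anchor: Jan 1, 1976. With p = 1976 - 1 = 1975: (p + p//4 - p//100 + p//400) mod 7 = (1975 + 493 - 19 + 4) mod 7 = 2453 mod 7 = 3 -> Thursday (Mon=0 ... Sun=6)
Day of year: 57; offset = 56
Weekday index = (3 + 56) mod 7 = 3 -> Thursday
Weekend days: Saturday, Sunday

No


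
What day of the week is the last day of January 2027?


January 2027 has 31 days
Anchor: Jan 1, 2027. With p = 2027 - 1 = 2026: (p + p//4 - p//100 + p//400) mod 7 = (2026 + 506 - 20 + 5) mod 7 = 2517 mod 7 = 4 -> Friday (Mon=0 ... Sun=6)
January 1 is the anchor itself -> Friday
Last day offset: 31 - 1 = 30 days
Weekday index = (4 + 30) mod 7 = 6

Sunday, January 31


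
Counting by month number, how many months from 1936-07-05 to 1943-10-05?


From July 1936 to October 1943
7 years * 12 = 84 months, plus 3 months = 87

87 months


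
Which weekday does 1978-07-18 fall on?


Date: July 18, 1978
Anchor: Jan 1, 1978. With p = 1978 - 1 = 1977: (p + p//4 - p//100 + p//400) mod 7 = (1977 + 494 - 19 + 4) mod 7 = 2456 mod 7 = 6 -> Sunday (Mon=0 ... Sun=6)
Days before July (Jan-Jun): 181; offset = 181 + 18 - 1 = 198
Weekday index = (6 + 198) mod 7 = 1

Day of the week: Tuesday


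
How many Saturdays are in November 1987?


November 1987 has 30 days
Anchor: Jan 1, 1987. With p = 1987 - 1 = 1986: (p + p//4 - p//100 + p//400) mod 7 = (1986 + 496 - 19 + 4) mod 7 = 2467 mod 7 = 3 -> Thursday (Mon=0 ... Sun=6)
Days before November (Jan-Oct): 304; November 1 index = (3 + 304) mod 7 = 6 -> Sunday
First Saturday is November 7
Saturdays: 7, 14, 21, 28

4 Saturdays


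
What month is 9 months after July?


July is month 7
7 + 9 = 16; wrap: 16 - 12 = 4

April


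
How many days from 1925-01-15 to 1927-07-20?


From 1925-01-15 to 1927-07-20
1925-01-15: day of year = 15
1927-07-20: days before July = 31 + 28 + 31 + 30 + 31 + 30 = 181 (1927 is not a leap year); day of year = 181 + 20 = 201
Rest of 1925: 365 - 15 = 350
Full years 1926 (365): 365
Total = 350 + 365 + 201 = 916

916 days


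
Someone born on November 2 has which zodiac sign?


Date: November 2
Conventional tropical zodiac dates: Scorpio from October 23 onward; Sagittarius starts November 22
November 2 falls within the Scorpio range

Scorpio
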